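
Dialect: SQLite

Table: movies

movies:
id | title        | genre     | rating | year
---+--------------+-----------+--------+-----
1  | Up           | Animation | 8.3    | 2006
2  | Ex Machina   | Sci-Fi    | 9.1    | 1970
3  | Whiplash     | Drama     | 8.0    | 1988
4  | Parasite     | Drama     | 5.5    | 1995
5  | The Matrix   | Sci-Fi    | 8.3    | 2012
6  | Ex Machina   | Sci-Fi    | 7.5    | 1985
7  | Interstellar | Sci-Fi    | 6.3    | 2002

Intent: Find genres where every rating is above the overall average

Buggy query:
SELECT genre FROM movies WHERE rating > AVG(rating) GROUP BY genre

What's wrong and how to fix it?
Bug: WHERE evaluates per row before aggregation, so AVG() is unavailable

Fix: Use a subquery for AVG and a HAVING MIN(...) filter so the condition holds for every row in the group

Corrected query:
SELECT genre FROM movies GROUP BY genre HAVING MIN(rating) > (SELECT AVG(rating) FROM movies)

Result:
genre    
---------
Animation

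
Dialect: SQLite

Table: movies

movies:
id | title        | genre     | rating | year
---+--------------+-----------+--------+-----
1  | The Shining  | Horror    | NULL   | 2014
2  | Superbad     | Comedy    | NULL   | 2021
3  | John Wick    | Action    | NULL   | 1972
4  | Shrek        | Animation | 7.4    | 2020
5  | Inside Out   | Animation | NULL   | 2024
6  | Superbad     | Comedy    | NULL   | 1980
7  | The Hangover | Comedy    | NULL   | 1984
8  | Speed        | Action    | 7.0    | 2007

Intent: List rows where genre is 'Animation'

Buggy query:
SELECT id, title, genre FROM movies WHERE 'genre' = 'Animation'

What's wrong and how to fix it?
Bug: 'genre' in single quotes is a string literal, not the column; the comparison is literal-vs-literal and never true

Fix: Reference the column as genre without single quotes

Corrected query:
SELECT id, title, genre FROM movies WHERE genre = 'Animation'

Result:
id | title      | genre    
---+------------+----------
4  | Shrek      | Animation
5  | Inside Out | Animation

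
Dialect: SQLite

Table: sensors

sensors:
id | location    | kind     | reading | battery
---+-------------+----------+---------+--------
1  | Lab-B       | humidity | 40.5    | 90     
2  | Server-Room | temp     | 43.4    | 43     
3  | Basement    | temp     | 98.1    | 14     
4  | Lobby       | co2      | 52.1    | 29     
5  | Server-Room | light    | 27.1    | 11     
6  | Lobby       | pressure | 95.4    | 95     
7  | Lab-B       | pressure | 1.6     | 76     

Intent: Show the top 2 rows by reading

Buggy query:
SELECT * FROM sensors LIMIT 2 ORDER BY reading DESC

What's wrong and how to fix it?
Bug: LIMIT must come after ORDER BY

Fix: Sort with ORDER BY, then apply LIMIT

Corrected query:
SELECT * FROM sensors ORDER BY reading DESC LIMIT 2

Result:
id | location | kind     | reading | battery
---+----------+----------+---------+--------
3  | Basement | temp     | 98.1    | 14     
6  | Lobby    | pressure | 95.4    | 95     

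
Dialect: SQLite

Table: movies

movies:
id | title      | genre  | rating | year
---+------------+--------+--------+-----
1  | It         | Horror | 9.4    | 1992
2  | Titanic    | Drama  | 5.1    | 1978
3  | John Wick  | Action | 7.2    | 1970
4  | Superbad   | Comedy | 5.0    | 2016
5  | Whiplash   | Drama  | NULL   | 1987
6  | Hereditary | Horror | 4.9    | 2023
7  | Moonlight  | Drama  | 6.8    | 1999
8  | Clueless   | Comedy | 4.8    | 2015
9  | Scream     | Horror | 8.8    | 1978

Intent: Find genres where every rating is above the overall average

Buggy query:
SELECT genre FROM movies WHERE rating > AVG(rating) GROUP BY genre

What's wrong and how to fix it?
Bug: AVG() is an aggregate; it can't sit directly in WHERE

Fix: Compute the overall average in a scalar subquery and compare each group's MIN against it in HAVING

Corrected query:
SELECT genre FROM movies GROUP BY genre HAVING MIN(rating) > (SELECT AVG(rating) FROM movies)

Result:
genre 
------
Action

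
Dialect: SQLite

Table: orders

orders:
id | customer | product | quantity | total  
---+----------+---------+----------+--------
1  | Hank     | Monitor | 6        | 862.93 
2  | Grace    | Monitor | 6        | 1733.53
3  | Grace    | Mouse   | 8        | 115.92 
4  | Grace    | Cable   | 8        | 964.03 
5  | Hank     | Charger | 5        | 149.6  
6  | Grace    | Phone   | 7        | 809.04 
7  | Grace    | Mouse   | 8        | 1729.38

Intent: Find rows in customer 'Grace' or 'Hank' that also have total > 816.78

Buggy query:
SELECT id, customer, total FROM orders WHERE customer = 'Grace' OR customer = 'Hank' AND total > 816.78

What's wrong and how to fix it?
Bug: Without parentheses, AND is evaluated before OR, so the total filter only applies to the 'Hank' branch

Fix: Group the OR with parentheses (or use IN), then AND the threshold

Corrected query:
SELECT id, customer, total FROM orders WHERE (customer = 'Grace' OR customer = 'Hank') AND total > 816.78

Result:
id | customer | total  
---+----------+--------
1  | Hank     | 862.93 
2  | Grace    | 1733.53
4  | Grace    | 964.03 
7  | Grace    | 1729.38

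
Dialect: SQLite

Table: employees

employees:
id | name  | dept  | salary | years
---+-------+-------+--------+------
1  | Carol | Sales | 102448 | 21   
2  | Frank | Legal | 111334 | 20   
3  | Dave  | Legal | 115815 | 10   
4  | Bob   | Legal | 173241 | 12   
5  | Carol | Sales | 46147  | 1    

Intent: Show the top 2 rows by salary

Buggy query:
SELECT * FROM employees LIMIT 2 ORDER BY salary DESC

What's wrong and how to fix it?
Bug: ORDER BY cannot follow LIMIT; LIMIT is the final clause

Fix: Swap the clauses: ORDER BY first, then LIMIT

Corrected query:
SELECT * FROM employees ORDER BY salary DESC LIMIT 2

Result:
id | name | dept  | salary | years
---+------+-------+--------+------
4  | Bob  | Legal | 173241 | 12   
3  | Dave | Legal | 115815 | 10   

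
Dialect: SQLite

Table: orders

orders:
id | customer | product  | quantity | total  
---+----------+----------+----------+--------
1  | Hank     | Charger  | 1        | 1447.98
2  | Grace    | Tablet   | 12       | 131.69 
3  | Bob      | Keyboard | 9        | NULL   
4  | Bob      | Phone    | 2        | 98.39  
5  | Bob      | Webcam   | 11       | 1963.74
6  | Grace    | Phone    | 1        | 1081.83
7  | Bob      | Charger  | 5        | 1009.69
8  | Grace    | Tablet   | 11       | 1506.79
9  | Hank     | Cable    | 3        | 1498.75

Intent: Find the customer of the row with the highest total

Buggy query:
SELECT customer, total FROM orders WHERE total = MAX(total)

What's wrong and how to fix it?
Bug: WHERE is evaluated per row; an aggregate over the whole table isn't defined there

Fix: Use a subquery: WHERE total = (SELECT MAX(total) FROM orders)

Corrected query:
SELECT customer, total FROM orders WHERE total = (SELECT MAX(total) FROM orders)

Result:
customer | total  
---------+--------
Bob      | 1963.74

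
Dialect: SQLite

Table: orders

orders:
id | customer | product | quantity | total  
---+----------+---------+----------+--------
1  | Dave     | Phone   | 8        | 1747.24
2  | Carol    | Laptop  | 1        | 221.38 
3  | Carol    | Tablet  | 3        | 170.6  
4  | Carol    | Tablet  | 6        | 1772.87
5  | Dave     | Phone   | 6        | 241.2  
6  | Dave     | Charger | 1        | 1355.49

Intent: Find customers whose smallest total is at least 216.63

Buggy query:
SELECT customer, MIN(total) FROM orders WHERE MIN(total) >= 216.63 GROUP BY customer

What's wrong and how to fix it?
Bug: Aggregates like MIN are computed per group after WHERE runs

Fix: Use HAVING for the per-group MIN condition

Corrected query:
SELECT customer, MIN(total) FROM orders GROUP BY customer HAVING MIN(total) >= 216.63

Result:
customer | MIN(total)
---------+-----------
Dave     | 241.2     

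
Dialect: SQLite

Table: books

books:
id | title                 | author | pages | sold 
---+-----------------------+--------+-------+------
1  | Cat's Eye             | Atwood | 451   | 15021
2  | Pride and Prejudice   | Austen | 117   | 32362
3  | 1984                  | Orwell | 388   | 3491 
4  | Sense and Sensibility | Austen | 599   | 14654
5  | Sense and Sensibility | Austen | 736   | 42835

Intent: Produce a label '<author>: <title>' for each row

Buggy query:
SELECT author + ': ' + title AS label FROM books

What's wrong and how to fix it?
Bug: SQLite uses || for string concatenation; + coerces text to numbers (yielding 0)

Fix: Use the || operator for string concatenation

Corrected query:
SELECT author || ': ' || title AS label FROM books

Result:
label                        
-----------------------------
Atwood: Cat's Eye            
Austen: Pride and Prejudice  
Orwell: 1984                 
Austen: Sense and Sensibility
Austen: Sense and Sensibility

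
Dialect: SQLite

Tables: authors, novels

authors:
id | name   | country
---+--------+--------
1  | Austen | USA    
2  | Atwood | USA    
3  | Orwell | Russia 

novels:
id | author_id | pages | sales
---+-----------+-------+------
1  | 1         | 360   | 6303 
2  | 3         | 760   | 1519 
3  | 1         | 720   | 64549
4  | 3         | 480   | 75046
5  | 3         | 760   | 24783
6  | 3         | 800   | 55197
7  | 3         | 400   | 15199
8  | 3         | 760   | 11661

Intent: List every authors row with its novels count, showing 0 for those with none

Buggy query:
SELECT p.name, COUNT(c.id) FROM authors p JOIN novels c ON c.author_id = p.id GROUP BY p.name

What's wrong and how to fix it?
Bug: An inner join excludes parents with zero children

Fix: Use LEFT JOIN so parents without children still appear (COUNT(c.id) gives 0)

Corrected query:
SELECT p.name, COUNT(c.id) FROM authors p LEFT JOIN novels c ON c.author_id = p.id GROUP BY p.name

Result:
name   | COUNT(c.id)
-------+------------
Atwood | 0          
Austen | 2          
Orwell | 6          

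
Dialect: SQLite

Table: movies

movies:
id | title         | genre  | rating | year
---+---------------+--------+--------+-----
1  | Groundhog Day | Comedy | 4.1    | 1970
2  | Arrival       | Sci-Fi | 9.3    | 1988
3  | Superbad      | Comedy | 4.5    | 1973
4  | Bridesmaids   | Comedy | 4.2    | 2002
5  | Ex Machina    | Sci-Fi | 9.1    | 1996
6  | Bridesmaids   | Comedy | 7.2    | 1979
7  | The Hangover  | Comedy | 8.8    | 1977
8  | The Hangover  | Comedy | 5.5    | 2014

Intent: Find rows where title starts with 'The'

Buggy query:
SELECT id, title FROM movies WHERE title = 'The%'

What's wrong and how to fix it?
Bug: Wildcards only work with LIKE; '=' treats '%' as a literal character

Fix: Use LIKE for wildcard pattern matching

Corrected query:
SELECT id, title FROM movies WHERE title LIKE 'The%'

Result:
id | title       
---+-------------
7  | The Hangover
8  | The Hangover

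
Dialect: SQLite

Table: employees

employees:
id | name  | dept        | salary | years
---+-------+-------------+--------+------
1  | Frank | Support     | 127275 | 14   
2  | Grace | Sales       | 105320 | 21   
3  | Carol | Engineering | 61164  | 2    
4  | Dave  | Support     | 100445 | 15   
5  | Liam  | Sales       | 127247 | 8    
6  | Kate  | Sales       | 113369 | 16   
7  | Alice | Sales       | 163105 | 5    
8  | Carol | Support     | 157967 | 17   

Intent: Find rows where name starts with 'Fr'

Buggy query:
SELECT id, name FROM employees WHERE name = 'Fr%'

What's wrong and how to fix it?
Bug: '=' compares the literal string including the % character; pattern matching needs LIKE

Fix: Replace '=' with LIKE so 'Fr%' is treated as a pattern

Corrected query:
SELECT id, name FROM employees WHERE name LIKE 'Fr%'

Result:
id | name 
---+------
1  | Frank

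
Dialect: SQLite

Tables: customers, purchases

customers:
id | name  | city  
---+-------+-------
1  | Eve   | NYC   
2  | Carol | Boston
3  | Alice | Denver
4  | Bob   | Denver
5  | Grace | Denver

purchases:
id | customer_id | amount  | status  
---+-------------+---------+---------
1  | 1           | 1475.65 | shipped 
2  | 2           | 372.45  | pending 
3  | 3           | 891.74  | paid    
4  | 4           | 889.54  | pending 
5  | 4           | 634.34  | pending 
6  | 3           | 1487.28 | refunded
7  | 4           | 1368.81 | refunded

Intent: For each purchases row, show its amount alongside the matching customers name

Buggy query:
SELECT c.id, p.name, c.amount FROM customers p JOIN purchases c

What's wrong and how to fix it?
Bug: JOIN with no ON clause produces a cartesian product; every purchases row pairs with every customers row

Fix: Add ON c.customer_id = p.id to the JOIN

Corrected query:
SELECT c.id, p.name, c.amount FROM customers p JOIN purchases c ON c.customer_id = p.id

Result:
id | name  | amount 
---+-------+--------
1  | Eve   | 1475.65
2  | Carol | 372.45 
3  | Alice | 891.74 
4  | Bob   | 889.54 
5  | Bob   | 634.34 
6  | Alice | 1487.28
7  | Bob   | 1368.81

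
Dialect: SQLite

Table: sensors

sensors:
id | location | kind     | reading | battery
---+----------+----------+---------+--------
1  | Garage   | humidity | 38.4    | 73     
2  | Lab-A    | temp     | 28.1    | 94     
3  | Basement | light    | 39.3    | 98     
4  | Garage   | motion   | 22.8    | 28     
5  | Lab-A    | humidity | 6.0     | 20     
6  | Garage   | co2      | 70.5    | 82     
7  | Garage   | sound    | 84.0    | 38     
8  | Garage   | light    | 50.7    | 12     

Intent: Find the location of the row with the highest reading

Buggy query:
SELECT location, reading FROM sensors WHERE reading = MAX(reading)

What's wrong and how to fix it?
Bug: WHERE is evaluated per row; an aggregate over the whole table isn't defined there

Fix: Use a subquery: WHERE reading = (SELECT MAX(reading) FROM sensors)

Corrected query:
SELECT location, reading FROM sensors WHERE reading = (SELECT MAX(reading) FROM sensors)

Result:
location | reading
---------+--------
Garage   | 84     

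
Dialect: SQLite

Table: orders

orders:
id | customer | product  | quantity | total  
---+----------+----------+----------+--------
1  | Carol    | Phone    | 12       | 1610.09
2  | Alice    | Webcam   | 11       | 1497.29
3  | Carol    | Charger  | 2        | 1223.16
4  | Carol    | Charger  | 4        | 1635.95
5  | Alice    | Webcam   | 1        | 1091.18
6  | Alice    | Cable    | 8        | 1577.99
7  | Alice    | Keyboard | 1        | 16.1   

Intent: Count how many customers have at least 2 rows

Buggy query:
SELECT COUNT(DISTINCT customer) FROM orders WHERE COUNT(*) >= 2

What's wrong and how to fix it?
Bug: COUNT(*) cannot appear in WHERE; the per-group count doesn't exist yet

Fix: Group first with HAVING COUNT(*) >= 2, then COUNT the resulting groups

Corrected query:
SELECT COUNT(*) FROM (SELECT customer FROM orders GROUP BY customer HAVING COUNT(*) >= 2)

Result:
COUNT(*)
--------
2       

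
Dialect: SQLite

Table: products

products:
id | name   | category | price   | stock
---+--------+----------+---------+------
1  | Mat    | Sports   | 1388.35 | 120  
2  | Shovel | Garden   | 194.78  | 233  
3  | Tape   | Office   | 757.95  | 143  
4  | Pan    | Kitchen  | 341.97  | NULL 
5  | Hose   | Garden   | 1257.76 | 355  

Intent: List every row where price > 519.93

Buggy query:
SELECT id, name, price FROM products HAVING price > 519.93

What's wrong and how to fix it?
Bug: HAVING filters the output of aggregation, but this query has no GROUP BY and no aggregate functions, so SQLite rejects it (HAVING clause on a non-aggregate query); the condition here is per row

Fix: Use WHERE for row-level filtering

Corrected query:
SELECT id, name, price FROM products WHERE price > 519.93

Result:
id | name | price  
---+------+--------
1  | Mat  | 1388.35
3  | Tape | 757.95 
5  | Hose | 1257.76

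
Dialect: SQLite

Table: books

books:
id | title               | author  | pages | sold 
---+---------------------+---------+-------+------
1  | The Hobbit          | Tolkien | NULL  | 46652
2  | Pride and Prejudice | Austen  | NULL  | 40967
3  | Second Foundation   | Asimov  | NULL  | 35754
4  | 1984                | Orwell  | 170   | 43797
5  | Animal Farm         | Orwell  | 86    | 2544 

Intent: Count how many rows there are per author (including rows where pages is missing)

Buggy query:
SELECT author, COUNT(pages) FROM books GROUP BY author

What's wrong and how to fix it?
Bug: COUNT(column) counts non-NULL values only; rows with NULL pages aren't counted

Fix: Use COUNT(*) to count all rows regardless of NULL

Corrected query:
SELECT author, COUNT(*) FROM books GROUP BY author

Result:
author  | COUNT(*)
--------+---------
Asimov  | 1       
Austen  | 1       
Orwell  | 2       
Tolkien | 1       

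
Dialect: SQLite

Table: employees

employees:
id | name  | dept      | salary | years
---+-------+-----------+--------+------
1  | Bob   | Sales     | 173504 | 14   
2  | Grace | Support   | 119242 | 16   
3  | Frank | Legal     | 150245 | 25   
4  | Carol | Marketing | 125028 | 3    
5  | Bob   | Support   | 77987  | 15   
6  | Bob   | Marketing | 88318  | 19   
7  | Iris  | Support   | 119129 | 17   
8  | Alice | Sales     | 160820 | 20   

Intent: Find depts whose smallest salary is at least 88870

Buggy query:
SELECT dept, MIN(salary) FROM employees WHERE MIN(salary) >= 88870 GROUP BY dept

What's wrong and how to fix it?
Bug: Aggregates like MIN are computed per group after WHERE runs

Fix: Replace WHERE with HAVING after the GROUP BY

Corrected query:
SELECT dept, MIN(salary) FROM employees GROUP BY dept HAVING MIN(salary) >= 88870

Result:
dept  | MIN(salary)
------+------------
Legal | 150245     
Sales | 160820     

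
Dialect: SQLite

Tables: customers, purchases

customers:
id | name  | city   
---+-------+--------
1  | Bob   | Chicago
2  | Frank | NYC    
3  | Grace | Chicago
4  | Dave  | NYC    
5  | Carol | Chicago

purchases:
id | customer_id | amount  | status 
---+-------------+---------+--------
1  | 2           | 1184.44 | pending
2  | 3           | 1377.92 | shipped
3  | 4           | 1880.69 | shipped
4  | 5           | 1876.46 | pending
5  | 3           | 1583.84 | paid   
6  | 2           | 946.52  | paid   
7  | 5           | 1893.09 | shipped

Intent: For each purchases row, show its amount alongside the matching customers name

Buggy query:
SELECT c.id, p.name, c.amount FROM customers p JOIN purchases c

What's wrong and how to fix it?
Bug: JOIN with no ON clause produces a cartesian product; every purchases row pairs with every customers row

Fix: Add ON c.customer_id = p.id to the JOIN

Corrected query:
SELECT c.id, p.name, c.amount FROM customers p JOIN purchases c ON c.customer_id = p.id

Result:
id | name  | amount 
---+-------+--------
1  | Frank | 1184.44
2  | Grace | 1377.92
3  | Dave  | 1880.69
4  | Carol | 1876.46
5  | Grace | 1583.84
6  | Frank | 946.52 
7  | Carol | 1893.09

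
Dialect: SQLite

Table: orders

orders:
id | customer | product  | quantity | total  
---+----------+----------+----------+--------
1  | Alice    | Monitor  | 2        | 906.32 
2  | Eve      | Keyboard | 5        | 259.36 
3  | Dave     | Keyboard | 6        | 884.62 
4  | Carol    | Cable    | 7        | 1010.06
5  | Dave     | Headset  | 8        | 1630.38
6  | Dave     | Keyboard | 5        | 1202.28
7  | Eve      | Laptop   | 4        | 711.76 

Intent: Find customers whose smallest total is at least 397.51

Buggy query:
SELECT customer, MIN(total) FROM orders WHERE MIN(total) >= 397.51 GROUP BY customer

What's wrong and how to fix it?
Bug: Aggregates like MIN are computed per group after WHERE runs

Fix: Replace WHERE with HAVING after the GROUP BY

Corrected query:
SELECT customer, MIN(total) FROM orders GROUP BY customer HAVING MIN(total) >= 397.51

Result:
customer | MIN(total)
---------+-----------
Alice    | 906.32    
Carol    | 1010.06   
Dave     | 884.62    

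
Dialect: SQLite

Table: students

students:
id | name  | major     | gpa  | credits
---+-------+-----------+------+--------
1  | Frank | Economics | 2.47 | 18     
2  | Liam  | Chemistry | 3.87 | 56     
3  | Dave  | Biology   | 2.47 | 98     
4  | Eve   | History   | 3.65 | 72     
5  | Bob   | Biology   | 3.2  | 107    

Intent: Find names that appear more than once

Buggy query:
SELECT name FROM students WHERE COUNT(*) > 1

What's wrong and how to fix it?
Bug: COUNT(*) is an aggregate and cannot be used in WHERE

Fix: GROUP BY name, then filter groups with HAVING COUNT(*) > 1

Corrected query:
SELECT name FROM students GROUP BY name HAVING COUNT(*) > 1

Result:
(no rows)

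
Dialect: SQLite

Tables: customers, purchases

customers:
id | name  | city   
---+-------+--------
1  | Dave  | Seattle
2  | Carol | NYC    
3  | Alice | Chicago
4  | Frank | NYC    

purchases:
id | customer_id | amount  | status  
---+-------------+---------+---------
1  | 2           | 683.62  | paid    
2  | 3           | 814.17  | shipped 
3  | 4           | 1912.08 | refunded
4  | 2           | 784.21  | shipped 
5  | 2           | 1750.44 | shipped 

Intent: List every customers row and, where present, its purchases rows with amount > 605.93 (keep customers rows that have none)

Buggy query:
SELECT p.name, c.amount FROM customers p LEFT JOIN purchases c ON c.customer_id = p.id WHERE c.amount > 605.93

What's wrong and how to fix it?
Bug: A WHERE condition on the right-hand table after LEFT JOIN drops unmatched parents

Fix: Move the right-table condition into the ON clause so unmatched parents are kept

Corrected query:
SELECT p.name, c.amount FROM customers p LEFT JOIN purchases c ON c.customer_id = p.id AND c.amount > 605.93

Result:
name  | amount 
------+--------
Dave  | NULL   
Carol | 683.62 
Carol | 784.21 
Carol | 1750.44
Alice | 814.17 
Frank | 1912.08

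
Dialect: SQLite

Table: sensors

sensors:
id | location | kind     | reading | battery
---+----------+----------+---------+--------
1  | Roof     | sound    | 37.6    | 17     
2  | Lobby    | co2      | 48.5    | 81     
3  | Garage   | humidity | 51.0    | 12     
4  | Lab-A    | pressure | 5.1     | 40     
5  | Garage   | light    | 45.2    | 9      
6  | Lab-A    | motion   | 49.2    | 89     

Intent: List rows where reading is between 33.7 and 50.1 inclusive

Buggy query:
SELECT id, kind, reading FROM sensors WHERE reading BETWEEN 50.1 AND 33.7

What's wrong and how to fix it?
Bug: The bounds are reversed; BETWEEN a AND b requires a <= b to match anything

Fix: Write BETWEEN 33.7 AND 50.1

Corrected query:
SELECT id, kind, reading FROM sensors WHERE reading BETWEEN 33.7 AND 50.1

Result:
id | kind   | reading
---+--------+--------
1  | sound  | 37.6   
2  | co2    | 48.5   
5  | light  | 45.2   
6  | motion | 49.2   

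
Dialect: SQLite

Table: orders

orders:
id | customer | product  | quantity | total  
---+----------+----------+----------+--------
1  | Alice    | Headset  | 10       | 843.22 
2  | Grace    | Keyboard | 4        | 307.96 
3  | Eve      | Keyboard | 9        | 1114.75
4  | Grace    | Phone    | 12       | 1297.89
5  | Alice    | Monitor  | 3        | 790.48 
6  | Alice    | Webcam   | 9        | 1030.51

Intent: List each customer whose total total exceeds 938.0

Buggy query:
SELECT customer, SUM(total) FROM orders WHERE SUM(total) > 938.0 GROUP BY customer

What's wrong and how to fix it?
Bug: WHERE runs before GROUP BY, so aggregates aren't available there

Fix: Use HAVING (which filters groups after aggregation) instead of WHERE

Corrected query:
SELECT customer, SUM(total) FROM orders GROUP BY customer HAVING SUM(total) > 938.0

Result:
customer | SUM(total)
---------+-----------
Alice    | 2664.21   
Eve      | 1114.75   
Grace    | 1605.85   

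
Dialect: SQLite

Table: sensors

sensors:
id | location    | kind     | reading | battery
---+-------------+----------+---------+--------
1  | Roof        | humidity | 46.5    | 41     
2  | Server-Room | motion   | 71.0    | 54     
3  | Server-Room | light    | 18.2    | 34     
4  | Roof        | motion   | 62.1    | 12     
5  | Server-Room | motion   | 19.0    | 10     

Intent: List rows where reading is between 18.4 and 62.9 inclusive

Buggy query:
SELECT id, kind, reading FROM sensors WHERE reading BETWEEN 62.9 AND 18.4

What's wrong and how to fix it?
Bug: BETWEEN expects the lower bound first; with 62.9 AND 18.4 the range is empty

Fix: Swap the bounds so the smaller value comes first

Corrected query:
SELECT id, kind, reading FROM sensors WHERE reading BETWEEN 18.4 AND 62.9

Result:
id | kind     | reading
---+----------+--------
1  | humidity | 46.5   
4  | motion   | 62.1   
5  | motion   | 19     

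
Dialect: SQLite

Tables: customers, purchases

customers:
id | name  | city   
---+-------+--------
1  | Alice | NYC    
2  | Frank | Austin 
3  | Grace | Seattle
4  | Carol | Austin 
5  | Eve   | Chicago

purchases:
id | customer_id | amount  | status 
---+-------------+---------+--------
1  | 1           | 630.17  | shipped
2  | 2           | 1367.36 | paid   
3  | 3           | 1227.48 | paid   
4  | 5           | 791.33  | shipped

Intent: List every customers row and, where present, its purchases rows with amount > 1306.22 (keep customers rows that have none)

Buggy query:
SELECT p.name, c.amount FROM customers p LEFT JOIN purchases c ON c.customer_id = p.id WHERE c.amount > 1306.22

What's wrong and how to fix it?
Bug: A WHERE condition on the right-hand table after LEFT JOIN drops unmatched parents

Fix: Move the right-table condition into the ON clause so unmatched parents are kept

Corrected query:
SELECT p.name, c.amount FROM customers p LEFT JOIN purchases c ON c.customer_id = p.id AND c.amount > 1306.22

Result:
name  | amount 
------+--------
Alice | NULL   
Frank | 1367.36
Grace | NULL   
Carol | NULL   
Eve   | NULL   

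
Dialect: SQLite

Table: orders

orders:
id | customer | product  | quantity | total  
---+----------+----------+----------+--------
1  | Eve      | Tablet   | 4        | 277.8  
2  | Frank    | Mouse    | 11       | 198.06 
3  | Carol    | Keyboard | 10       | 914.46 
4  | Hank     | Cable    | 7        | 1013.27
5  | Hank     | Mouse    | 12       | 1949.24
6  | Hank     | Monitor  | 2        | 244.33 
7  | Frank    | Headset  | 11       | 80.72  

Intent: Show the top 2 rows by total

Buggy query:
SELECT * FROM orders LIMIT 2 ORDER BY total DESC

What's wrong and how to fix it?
Bug: ORDER BY cannot follow LIMIT; LIMIT is the final clause

Fix: Swap the clauses: ORDER BY first, then LIMIT

Corrected query:
SELECT * FROM orders ORDER BY total DESC LIMIT 2

Result:
id | customer | product | quantity | total  
---+----------+---------+----------+--------
5  | Hank     | Mouse   | 12       | 1949.24
4  | Hank     | Cable   | 7        | 1013.27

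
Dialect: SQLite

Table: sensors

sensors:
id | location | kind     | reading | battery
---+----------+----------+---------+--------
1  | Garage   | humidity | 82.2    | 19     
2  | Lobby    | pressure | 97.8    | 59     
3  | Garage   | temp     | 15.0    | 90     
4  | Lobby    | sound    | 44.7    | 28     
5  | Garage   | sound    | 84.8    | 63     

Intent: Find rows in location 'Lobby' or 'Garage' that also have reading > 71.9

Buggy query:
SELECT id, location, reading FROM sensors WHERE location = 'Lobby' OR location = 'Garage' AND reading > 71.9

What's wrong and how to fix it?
Bug: Without parentheses, AND is evaluated before OR, so the reading filter only applies to the 'Garage' branch

Fix: Add parentheses around the OR so the AND applies to both alternatives

Corrected query:
SELECT id, location, reading FROM sensors WHERE (location = 'Lobby' OR location = 'Garage') AND reading > 71.9

Result:
id | location | reading
---+----------+--------
1  | Garage   | 82.2   
2  | Lobby    | 97.8   
5  | Garage   | 84.8   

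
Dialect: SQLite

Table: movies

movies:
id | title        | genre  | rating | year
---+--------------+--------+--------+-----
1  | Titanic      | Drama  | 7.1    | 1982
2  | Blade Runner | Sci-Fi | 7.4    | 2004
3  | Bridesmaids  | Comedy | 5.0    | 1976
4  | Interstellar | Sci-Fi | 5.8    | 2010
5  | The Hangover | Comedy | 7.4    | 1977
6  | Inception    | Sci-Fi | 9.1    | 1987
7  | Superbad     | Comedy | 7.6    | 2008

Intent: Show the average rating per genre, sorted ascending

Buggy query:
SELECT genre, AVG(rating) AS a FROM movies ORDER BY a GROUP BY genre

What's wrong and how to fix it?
Bug: ORDER BY appears before GROUP BY; SQL clause order requires GROUP BY first

Fix: Move ORDER BY to the end, after GROUP BY

Corrected query:
SELECT genre, AVG(rating) AS a FROM movies GROUP BY genre ORDER BY a

Result:
genre  | a       
-------+---------
Comedy | 6.666667
Drama  | 7.1     
Sci-Fi | 7.433333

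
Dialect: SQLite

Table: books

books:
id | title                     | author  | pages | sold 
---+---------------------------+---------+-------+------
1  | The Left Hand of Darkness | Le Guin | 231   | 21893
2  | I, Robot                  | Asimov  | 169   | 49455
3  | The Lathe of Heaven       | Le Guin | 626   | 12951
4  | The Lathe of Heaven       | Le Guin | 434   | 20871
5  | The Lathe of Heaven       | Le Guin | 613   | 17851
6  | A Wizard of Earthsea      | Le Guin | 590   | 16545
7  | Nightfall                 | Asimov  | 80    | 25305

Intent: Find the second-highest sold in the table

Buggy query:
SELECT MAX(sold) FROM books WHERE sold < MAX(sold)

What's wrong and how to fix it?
Bug: The inner MAX is an aggregate inside WHERE, which is not allowed

Fix: Put the inner MAX in a scalar subquery

Corrected query:
SELECT MAX(sold) FROM books WHERE sold < (SELECT MAX(sold) FROM books)

Result:
MAX(sold)
---------
25305    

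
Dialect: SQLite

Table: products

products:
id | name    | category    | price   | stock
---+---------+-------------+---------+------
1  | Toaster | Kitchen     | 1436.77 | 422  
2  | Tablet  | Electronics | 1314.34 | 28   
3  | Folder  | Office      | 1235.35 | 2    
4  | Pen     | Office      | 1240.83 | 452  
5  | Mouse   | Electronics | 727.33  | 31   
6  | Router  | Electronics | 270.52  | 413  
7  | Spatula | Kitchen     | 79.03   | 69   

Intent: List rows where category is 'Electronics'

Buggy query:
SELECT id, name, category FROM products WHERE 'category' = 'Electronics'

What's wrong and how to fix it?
Bug: 'category' in single quotes is a string literal, not the column; the comparison is literal-vs-literal and never true

Fix: Remove the quotes around the column name (or use double quotes for an identifier)

Corrected query:
SELECT id, name, category FROM products WHERE category = 'Electronics'

Result:
id | name   | category   
---+--------+------------
2  | Tablet | Electronics
5  | Mouse  | Electronics
6  | Router | Electronics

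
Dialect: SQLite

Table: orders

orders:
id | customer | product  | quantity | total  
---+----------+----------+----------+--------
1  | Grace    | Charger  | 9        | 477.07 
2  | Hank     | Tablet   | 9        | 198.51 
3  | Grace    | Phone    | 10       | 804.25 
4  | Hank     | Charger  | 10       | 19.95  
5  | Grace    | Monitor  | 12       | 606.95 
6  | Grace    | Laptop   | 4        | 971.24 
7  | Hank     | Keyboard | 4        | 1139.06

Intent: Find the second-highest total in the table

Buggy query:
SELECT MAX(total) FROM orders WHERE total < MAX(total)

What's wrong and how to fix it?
Bug: The inner MAX is an aggregate inside WHERE, which is not allowed

Fix: Compute the overall MAX in a subquery, then take MAX of rows below it

Corrected query:
SELECT MAX(total) FROM orders WHERE total < (SELECT MAX(total) FROM orders)

Result:
MAX(total)
----------
971.24    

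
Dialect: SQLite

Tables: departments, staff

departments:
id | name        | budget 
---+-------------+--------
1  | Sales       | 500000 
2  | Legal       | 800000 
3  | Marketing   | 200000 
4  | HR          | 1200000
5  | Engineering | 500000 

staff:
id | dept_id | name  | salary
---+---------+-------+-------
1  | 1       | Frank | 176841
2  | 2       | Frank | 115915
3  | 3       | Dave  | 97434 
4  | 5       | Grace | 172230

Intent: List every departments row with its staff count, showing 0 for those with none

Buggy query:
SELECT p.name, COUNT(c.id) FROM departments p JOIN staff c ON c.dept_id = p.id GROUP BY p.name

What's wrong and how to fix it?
Bug: INNER JOIN drops departments rows that have no matching staff rows

Fix: Switch to LEFT JOIN to retain unmatched parent rows

Corrected query:
SELECT p.name, COUNT(c.id) FROM departments p LEFT JOIN staff c ON c.dept_id = p.id GROUP BY p.name

Result:
name        | COUNT(c.id)
------------+------------
Engineering | 1          
HR          | 0          
Legal       | 1          
Marketing   | 1          
Sales       | 1          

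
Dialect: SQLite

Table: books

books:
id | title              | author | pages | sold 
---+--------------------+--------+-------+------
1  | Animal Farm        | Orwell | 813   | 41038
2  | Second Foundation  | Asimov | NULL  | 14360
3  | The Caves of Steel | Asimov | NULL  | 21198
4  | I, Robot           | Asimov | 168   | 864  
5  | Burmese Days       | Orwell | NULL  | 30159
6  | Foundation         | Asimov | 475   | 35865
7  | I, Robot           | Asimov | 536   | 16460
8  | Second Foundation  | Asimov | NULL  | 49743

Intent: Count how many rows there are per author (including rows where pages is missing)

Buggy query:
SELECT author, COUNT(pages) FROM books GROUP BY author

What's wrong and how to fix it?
Bug: COUNT(pages) skips NULLs, so groups with missing pages are undercounted

Fix: Replace COUNT(pages) with COUNT(*)

Corrected query:
SELECT author, COUNT(*) FROM books GROUP BY author

Result:
author | COUNT(*)
-------+---------
Asimov | 6       
Orwell | 2       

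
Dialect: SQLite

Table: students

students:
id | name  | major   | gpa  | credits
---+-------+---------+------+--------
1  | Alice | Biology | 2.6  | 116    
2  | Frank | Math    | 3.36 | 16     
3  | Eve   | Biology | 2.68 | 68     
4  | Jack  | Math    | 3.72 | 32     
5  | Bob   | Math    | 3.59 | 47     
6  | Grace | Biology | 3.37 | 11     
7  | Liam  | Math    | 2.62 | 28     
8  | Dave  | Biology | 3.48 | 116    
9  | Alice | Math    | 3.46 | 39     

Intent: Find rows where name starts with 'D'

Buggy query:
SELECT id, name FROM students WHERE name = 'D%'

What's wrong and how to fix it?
Bug: '=' compares the literal string including the % character; pattern matching needs LIKE

Fix: Replace '=' with LIKE so 'D%' is treated as a pattern

Corrected query:
SELECT id, name FROM students WHERE name LIKE 'D%'

Result:
id | name
---+-----
8  | Dave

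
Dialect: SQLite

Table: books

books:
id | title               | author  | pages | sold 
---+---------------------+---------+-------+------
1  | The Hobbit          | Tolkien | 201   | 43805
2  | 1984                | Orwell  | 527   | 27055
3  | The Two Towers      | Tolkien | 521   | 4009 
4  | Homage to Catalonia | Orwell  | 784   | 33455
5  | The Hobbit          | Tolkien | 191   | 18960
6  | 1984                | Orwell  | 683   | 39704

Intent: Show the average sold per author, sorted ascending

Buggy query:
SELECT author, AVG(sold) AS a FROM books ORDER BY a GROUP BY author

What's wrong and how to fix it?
Bug: GROUP BY must precede ORDER BY

Fix: Reorder: SELECT … FROM … GROUP BY … ORDER BY …

Corrected query:
SELECT author, AVG(sold) AS a FROM books GROUP BY author ORDER BY a

Result:
author  | a           
--------+-------------
Tolkien | 22258       
Orwell  | 33404.666667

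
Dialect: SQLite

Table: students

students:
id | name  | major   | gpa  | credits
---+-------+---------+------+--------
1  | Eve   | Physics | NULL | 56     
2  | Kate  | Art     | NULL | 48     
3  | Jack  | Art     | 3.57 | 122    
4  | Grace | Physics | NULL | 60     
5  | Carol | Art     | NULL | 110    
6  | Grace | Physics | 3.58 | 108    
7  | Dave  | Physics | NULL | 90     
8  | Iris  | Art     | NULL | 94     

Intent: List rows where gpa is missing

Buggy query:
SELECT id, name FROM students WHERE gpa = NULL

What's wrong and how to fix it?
Bug: '= NULL' is always unknown in SQL three-valued logic, so no rows match

Fix: Replace '= NULL' with 'IS NULL'

Corrected query:
SELECT id, name FROM students WHERE gpa IS NULL

Result:
id | name 
---+------
1  | Eve  
2  | Kate 
4  | Grace
5  | Carol
7  | Dave 
8  | Iris 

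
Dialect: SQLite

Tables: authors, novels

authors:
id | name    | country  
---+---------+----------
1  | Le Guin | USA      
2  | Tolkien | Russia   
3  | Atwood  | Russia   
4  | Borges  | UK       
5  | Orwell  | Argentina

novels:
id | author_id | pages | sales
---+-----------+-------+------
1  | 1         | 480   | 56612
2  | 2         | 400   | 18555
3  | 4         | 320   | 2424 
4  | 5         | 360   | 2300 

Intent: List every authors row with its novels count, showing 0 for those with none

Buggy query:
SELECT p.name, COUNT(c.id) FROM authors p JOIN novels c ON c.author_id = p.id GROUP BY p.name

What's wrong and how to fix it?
Bug: INNER JOIN drops authors rows that have no matching novels rows

Fix: Switch to LEFT JOIN to retain unmatched parent rows

Corrected query:
SELECT p.name, COUNT(c.id) FROM authors p LEFT JOIN novels c ON c.author_id = p.id GROUP BY p.name

Result:
name    | COUNT(c.id)
--------+------------
Atwood  | 0          
Borges  | 1          
Le Guin | 1          
Orwell  | 1          
Tolkien | 1          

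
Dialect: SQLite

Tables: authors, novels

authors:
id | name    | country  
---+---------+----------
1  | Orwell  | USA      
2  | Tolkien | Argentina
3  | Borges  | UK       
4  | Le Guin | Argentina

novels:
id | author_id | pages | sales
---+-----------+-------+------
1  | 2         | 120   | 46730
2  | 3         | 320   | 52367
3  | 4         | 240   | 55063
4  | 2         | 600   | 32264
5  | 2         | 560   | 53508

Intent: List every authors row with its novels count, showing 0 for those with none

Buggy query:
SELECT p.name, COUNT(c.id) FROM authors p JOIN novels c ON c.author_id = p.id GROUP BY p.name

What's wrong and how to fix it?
Bug: An inner join excludes parents with zero children

Fix: Switch to LEFT JOIN to retain unmatched parent rows

Corrected query:
SELECT p.name, COUNT(c.id) FROM authors p LEFT JOIN novels c ON c.author_id = p.id GROUP BY p.name

Result:
name    | COUNT(c.id)
--------+------------
Borges  | 1          
Le Guin | 1          
Orwell  | 0          
Tolkien | 3          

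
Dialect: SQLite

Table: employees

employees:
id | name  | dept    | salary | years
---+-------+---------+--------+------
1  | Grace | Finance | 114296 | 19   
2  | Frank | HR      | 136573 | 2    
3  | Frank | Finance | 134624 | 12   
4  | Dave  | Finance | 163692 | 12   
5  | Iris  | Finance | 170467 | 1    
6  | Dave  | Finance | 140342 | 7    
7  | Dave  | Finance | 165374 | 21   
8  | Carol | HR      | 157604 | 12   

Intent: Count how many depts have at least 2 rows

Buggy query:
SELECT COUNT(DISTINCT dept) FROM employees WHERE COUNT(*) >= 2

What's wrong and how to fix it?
Bug: COUNT(*) cannot appear in WHERE; the per-group count doesn't exist yet

Fix: Use a subquery that GROUPs and filters with HAVING, then count its rows

Corrected query:
SELECT COUNT(*) FROM (SELECT dept FROM employees GROUP BY dept HAVING COUNT(*) >= 2)

Result:
COUNT(*)
--------
2       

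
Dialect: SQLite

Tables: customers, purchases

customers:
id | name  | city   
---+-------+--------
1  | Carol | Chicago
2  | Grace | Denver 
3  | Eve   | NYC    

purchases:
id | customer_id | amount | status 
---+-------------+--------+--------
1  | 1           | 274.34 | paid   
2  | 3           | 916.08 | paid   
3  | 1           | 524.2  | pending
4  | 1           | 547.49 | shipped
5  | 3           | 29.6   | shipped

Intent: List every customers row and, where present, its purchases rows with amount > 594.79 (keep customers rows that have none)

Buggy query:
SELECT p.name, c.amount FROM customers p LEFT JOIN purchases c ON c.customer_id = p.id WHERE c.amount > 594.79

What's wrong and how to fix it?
Bug: Filtering c.amount in WHERE discards the NULL rows produced by LEFT JOIN, turning it into an inner join

Fix: Put 'c.amount > 594.79' in the JOIN's ON clause instead of WHERE

Corrected query:
SELECT p.name, c.amount FROM customers p LEFT JOIN purchases c ON c.customer_id = p.id AND c.amount > 594.79

Result:
name  | amount
------+-------
Carol | NULL  
Grace | NULL  
Eve   | 916.08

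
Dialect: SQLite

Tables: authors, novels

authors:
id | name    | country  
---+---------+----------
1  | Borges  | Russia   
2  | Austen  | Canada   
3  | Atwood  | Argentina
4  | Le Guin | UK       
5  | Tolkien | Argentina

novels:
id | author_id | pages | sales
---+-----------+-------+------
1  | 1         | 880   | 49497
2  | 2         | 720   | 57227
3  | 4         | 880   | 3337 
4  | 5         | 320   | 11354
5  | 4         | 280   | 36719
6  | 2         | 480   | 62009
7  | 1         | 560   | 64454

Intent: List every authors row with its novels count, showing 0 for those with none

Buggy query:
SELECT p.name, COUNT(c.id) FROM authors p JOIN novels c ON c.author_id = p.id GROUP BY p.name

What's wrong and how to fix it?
Bug: INNER JOIN drops authors rows that have no matching novels rows

Fix: Use LEFT JOIN so parents without children still appear (COUNT(c.id) gives 0)

Corrected query:
SELECT p.name, COUNT(c.id) FROM authors p LEFT JOIN novels c ON c.author_id = p.id GROUP BY p.name

Result:
name    | COUNT(c.id)
--------+------------
Atwood  | 0          
Austen  | 2          
Borges  | 2          
Le Guin | 2          
Tolkien | 1          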